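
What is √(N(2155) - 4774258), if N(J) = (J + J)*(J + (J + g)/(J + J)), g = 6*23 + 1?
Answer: √4516086 ≈ 2125.1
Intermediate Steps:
g = 139 (g = 138 + 1 = 139)
N(J) = 2*J*(J + (139 + J)/(2*J)) (N(J) = (J + J)*(J + (J + 139)/(J + J)) = (2*J)*(J + (139 + J)/((2*J))) = (2*J)*(J + (139 + J)*(1/(2*J))) = (2*J)*(J + (139 + J)/(2*J)) = 2*J*(J + (139 + J)/(2*J)))
√(N(2155) - 4774258) = √((139 + 2155 + 2*2155²) - 4774258) = √((139 + 2155 + 2*4644025) - 4774258) = √((139 + 2155 + 9288050) - 4774258) = √(9290344 - 4774258) = √4516086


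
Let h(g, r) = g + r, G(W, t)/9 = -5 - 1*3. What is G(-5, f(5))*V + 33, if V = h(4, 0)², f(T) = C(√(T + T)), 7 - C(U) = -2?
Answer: -1119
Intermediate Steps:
C(U) = 9 (C(U) = 7 - 1*(-2) = 7 + 2 = 9)
f(T) = 9
G(W, t) = -72 (G(W, t) = 9*(-5 - 1*3) = 9*(-5 - 3) = 9*(-8) = -72)
V = 16 (V = (4 + 0)² = 4² = 16)
G(-5, f(5))*V + 33 = -72*16 + 33 = -1152 + 33 = -1119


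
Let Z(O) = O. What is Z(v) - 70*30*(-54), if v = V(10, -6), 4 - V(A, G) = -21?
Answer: 113425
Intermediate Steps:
V(A, G) = 25 (V(A, G) = 4 - 1*(-21) = 4 + 21 = 25)
v = 25
Z(v) - 70*30*(-54) = 25 - 70*30*(-54) = 25 - 2100*(-54) = 25 + 113400 = 113425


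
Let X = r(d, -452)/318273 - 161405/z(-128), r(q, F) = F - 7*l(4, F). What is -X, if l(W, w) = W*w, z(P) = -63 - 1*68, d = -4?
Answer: -17124150763/13897921 ≈ -1232.1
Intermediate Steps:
z(P) = -131 (z(P) = -63 - 68 = -131)
r(q, F) = -27*F (r(q, F) = F - 28*F = -27*F)
X = 17124150763/13897921 (X = -27*(-452)/318273 - 161405/(-131) = 12204*(1/318273) - 161405*(-1/131) = 4068/106091 + 161405/131 = 17124150763/13897921 ≈ 1232.1)
-X = -1*17124150763/13897921 = -17124150763/13897921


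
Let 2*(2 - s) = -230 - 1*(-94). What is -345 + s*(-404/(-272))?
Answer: -8195/34 ≈ -241.03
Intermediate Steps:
s = 70 (s = 2 - (-230 - 1*(-94))/2 = 2 - (-230 + 94)/2 = 2 - ½*(-136) = 2 + 68 = 70)
-345 + s*(-404/(-272)) = -345 + 70*(-404/(-272)) = -345 + 70*(-404*(-1/272)) = -345 + 70*(101/68) = -345 + 3535/34 = -8195/34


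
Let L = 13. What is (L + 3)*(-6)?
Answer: -96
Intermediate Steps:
(L + 3)*(-6) = (13 + 3)*(-6) = 16*(-6) = -96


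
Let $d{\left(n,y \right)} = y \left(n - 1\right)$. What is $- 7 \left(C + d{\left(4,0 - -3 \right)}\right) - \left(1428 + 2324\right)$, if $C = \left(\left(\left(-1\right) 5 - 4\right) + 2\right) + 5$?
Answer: $-3801$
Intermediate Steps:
$d{\left(n,y \right)} = y \left(-1 + n\right)$ ($d{\left(n,y \right)} = y \left(n - 1\right) = y \left(-1 + n\right)$)
$C = -2$ ($C = \left(\left(-5 - 4\right) + 2\right) + 5 = \left(-9 + 2\right) + 5 = -7 + 5 = -2$)
$- 7 \left(C + d{\left(4,0 - -3 \right)}\right) - \left(1428 + 2324\right) = - 7 \left(-2 + \left(0 - -3\right) \left(-1 + 4\right)\right) - \left(1428 + 2324\right) = - 7 \left(-2 + \left(0 + 3\right) 3\right) - 3752 = - 7 \left(-2 + 3 \cdot 3\right) - 3752 = - 7 \left(-2 + 9\right) - 3752 = \left(-7\right) 7 - 3752 = -49 - 3752 = -3801$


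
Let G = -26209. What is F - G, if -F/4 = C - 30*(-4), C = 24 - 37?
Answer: 25781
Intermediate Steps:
C = -13
F = -428 (F = -4*(-13 - 30*(-4)) = -4*(-13 + 120) = -4*107 = -428)
F - G = -428 - 1*(-26209) = -428 + 26209 = 25781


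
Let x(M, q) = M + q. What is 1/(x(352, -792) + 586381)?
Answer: 1/585941 ≈ 1.7067e-6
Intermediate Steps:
1/(x(352, -792) + 586381) = 1/((352 - 792) + 586381) = 1/(-440 + 586381) = 1/585941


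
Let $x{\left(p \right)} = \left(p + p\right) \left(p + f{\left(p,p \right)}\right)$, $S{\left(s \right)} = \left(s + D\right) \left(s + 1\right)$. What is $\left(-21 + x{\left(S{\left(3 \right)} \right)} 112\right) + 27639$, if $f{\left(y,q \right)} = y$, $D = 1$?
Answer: $142306$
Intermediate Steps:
$S{\left(s \right)} = \left(1 + s\right)^{2}$ ($S{\left(s \right)} = \left(s + 1\right) \left(s + 1\right) = \left(1 + s\right) \left(1 + s\right) = \left(1 + s\right)^{2}$)
$x{\left(p \right)} = 4 p^{2}$ ($x{\left(p \right)} = \left(p + p\right) \left(p + p\right) = 2 p 2 p = 4 p^{2}$)
$\left(-21 + x{\left(S{\left(3 \right)} \right)} 112\right) + 27639 = \left(-21 + 4 \left(1 + 3^{2} + 2 \cdot 3\right)^{2} \cdot 112\right) + 27639 = \left(-21 + 4 \left(1 + 9 + 6\right)^{2} \cdot 112\right) + 27639 = \left(-21 + 4 \cdot 16^{2} \cdot 112\right) + 27639 = \left(-21 + 4 \cdot 256 \cdot 112\right) + 27639 = \left(-21 + 1024 \cdot 112\right) + 27639 = \left(-21 + 114688\right) + 27639 = 114667 + 27639 = 142306$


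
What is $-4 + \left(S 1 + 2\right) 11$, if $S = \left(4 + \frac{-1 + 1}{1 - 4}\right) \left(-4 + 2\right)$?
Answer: $-70$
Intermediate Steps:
$S = -8$ ($S = \left(4 + \frac{0}{-3}\right) \left(-2\right) = \left(4 + 0 \left(- \frac{1}{3}\right)\right) \left(-2\right) = \left(4 + 0\right) \left(-2\right) = 4 \left(-2\right) = -8$)
$-4 + \left(S 1 + 2\right) 11 = -4 + \left(\left(-8\right) 1 + 2\right) 11 = -4 + \left(-8 + 2\right) 11 = -4 - 66 = -70$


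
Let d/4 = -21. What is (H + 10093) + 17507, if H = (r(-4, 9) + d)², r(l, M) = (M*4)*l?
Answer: 79584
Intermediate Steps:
d = -84 (d = 4*(-21) = -84)
r(l, M) = 4*M*l (r(l, M) = (4*M)*l = 4*M*l)
H = 51984 (H = (4*9*(-4) - 84)² = (-144 - 84)² = (-228)² = 51984)
(H + 10093) + 17507 = (51984 + 10093) + 17507 = 62077 + 17507 = 79584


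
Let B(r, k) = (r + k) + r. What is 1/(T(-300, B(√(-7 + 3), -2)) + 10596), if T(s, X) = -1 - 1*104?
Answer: 1/10491 ≈ 9.5320e-5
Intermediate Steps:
B(r, k) = k + 2*r (B(r, k) = (k + r) + r = k + 2*r)
T(s, X) = -105 (T(s, X) = -1 - 104 = -105)
1/(T(-300, B(√(-7 + 3), -2)) + 10596) = 1/(-105 + 10596) = 1/10491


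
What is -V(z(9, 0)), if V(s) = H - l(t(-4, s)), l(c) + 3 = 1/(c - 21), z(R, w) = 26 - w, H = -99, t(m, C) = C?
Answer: 481/5 ≈ 96.200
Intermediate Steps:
l(c) = -3 + 1/(-21 + c) (l(c) = -3 + 1/(c - 21) = -3 + 1/(-21 + c))
V(s) = -99 - (64 - 3*s)/(-21 + s)
-V(z(9, 0)) = -(2015 - 96*(26 - 1*0))/(-21 + (26 - 1*0)) = -(2015 - 96*(26 + 0))/(-21 + (26 + 0)) = -(2015 - 96*26)/(-21 + 26) = -(2015 - 2496)/5 = -(-481)/5 = -1*(-481/5) = 481/5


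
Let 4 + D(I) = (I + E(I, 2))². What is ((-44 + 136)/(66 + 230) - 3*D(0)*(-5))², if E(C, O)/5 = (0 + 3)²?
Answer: 5032542948889/5476 ≈ 9.1902e+8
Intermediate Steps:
E(C, O) = 45 (E(C, O) = 5*(0 + 3)² = 5*3² = 5*9 = 45)
D(I) = -4 + (45 + I)² (D(I) = -4 + (I + 45)² = -4 + (45 + I)²)
((-44 + 136)/(66 + 230) - 3*D(0)*(-5))² = ((-44 + 136)/(66 + 230) - 3*(-4 + (45 + 0)²)*(-5))² = (92/296 - 3*(-4 + 45²)*(-5))² = (92*(1/296) - 3*(-4 + 2025)*(-5))² = (23/74 - 3*2021*(-5))² = (23/74 - 6063*(-5))² = (23/74 + 30315)² = (2243333/74)² = 5032542948889/5476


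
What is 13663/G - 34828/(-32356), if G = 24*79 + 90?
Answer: 127812109/16064754 ≈ 7.9561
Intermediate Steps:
G = 1986 (G = 1896 + 90 = 1986)
13663/G - 34828/(-32356) = 13663/1986 - 34828/(-32356) = 13663*(1/1986) - 34828*(-1/32356) = 13663/1986 + 8707/8089 = 127812109/16064754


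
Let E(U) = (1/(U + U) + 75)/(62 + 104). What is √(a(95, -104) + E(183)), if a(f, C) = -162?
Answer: I*√149080353969/30378 ≈ 12.71*I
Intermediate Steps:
E(U) = 75/166 + 1/(332*U) (E(U) = (1/(2*U) + 75)/166 = (1/(2*U) + 75)*(1/166) = (75 + 1/(2*U))*(1/166) = 75/166 + 1/(332*U))
√(a(95, -104) + E(183)) = √(-162 + (1/332)*(1 + 150*183)/183) = √(-162 + (1/332)*(1/183)*(1 + 27450)) = √(-162 + (1/332)*(1/183)*27451) = √(-162 + 27451/60756) = √(-9815021/60756) = I*√149080353969/30378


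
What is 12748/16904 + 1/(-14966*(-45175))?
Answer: 538673951644/714288081325 ≈ 0.75414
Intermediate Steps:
12748/16904 + 1/(-14966*(-45175)) = 12748*(1/16904) - 1/14966*(-1/45175) = 3187/4226 + 1/676089050 = 538673951644/714288081325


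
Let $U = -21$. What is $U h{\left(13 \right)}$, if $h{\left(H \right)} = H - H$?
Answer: $0$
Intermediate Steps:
$h{\left(H \right)} = 0$
$U h{\left(13 \right)} = \left(-21\right) 0 = 0$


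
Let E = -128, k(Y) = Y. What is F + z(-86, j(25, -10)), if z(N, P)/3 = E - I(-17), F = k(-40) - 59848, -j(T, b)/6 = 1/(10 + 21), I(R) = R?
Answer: -60221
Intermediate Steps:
j(T, b) = -6/31 (j(T, b) = -6/(10 + 21) = -6/31)
F = -59888 (F = -40 - 59848 = -59888)
z(N, P) = -333 (z(N, P) = 3*(-128 - 1*(-17)) = 3*(-128 + 17) = 3*(-111) = -333)
F + z(-86, j(25, -10)) = -59888 - 333 = -60221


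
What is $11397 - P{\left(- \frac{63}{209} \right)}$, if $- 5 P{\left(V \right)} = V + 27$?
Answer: $\frac{2383089}{209} \approx 11402.0$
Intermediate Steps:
$P{\left(V \right)} = - \frac{27}{5} - \frac{V}{5}$ ($P{\left(V \right)} = - \frac{V + 27}{5} = - \frac{27 + V}{5} = - \frac{27}{5} - \frac{V}{5}$)
$11397 - P{\left(- \frac{63}{209} \right)} = 11397 - \left(- \frac{27}{5} - \frac{\left(-63\right) \frac{1}{209}}{5}\right) = 11397 - \left(- \frac{27}{5} - - \frac{63}{1045}\right) = 11397 - \left(- \frac{27}{5} + \frac{63}{1045}\right) = 11397 - - \frac{1116}{209} = 11397 + \frac{1116}{209} = \frac{2383089}{209}$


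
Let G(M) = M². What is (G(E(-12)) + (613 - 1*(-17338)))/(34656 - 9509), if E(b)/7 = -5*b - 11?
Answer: 135600/25147 ≈ 5.3923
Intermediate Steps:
E(b) = -77 - 35*b (E(b) = 7*(-5*b - 11) = 7*(-11 - 5*b) = -77 - 35*b)
(G(E(-12)) + (613 - 1*(-17338)))/(34656 - 9509) = ((-77 - 35*(-12))² + (613 - 1*(-17338)))/(34656 - 9509) = ((-77 + 420)² + (613 + 17338))/25147 = (343² + 17951)*(1/25147) = (117649 + 17951)*(1/25147) = 135600*(1/25147) = 135600/25147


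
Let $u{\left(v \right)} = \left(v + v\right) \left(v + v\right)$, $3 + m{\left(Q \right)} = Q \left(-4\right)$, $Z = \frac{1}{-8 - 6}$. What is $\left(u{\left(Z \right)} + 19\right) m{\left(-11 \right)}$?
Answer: $\frac{38212}{49} \approx 779.84$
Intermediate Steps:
$Z = - \frac{1}{14}$ ($Z = \frac{1}{-14} = - \frac{1}{14} \approx -0.071429$)
$m{\left(Q \right)} = -3 - 4 Q$ ($m{\left(Q \right)} = -3 + Q \left(-4\right) = -3 - 4 Q$)
$u{\left(v \right)} = 4 v^{2}$ ($u{\left(v \right)} = 2 v 2 v = 4 v^{2}$)
$\left(u{\left(Z \right)} + 19\right) m{\left(-11 \right)} = \left(4 \left(- \frac{1}{14}\right)^{2} + 19\right) \left(-3 - -44\right) = \left(4 \cdot \frac{1}{196} + 19\right) \left(-3 + 44\right) = \left(\frac{1}{49} + 19\right) 41 = \frac{932}{49} \cdot 41 = \frac{38212}{49}$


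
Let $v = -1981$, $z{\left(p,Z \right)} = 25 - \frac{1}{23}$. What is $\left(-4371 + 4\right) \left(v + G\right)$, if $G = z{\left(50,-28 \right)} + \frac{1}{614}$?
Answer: $\frac{120630614841}{14122} \approx 8.542 \cdot 10^{6}$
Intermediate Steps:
$z{\left(p,Z \right)} = \frac{574}{23}$ ($z{\left(p,Z \right)} = 25 - \frac{1}{23} = \frac{574}{23}$)
$G = \frac{352459}{14122}$ ($G = \frac{574}{23} + \frac{1}{614} = \frac{352459}{14122} \approx 24.958$)
$\left(-4371 + 4\right) \left(v + G\right) = \left(-4371 + 4\right) \left(-1981 + \frac{352459}{14122}\right) = \left(-4367\right) \left(- \frac{27623223}{14122}\right) = \frac{120630614841}{14122}$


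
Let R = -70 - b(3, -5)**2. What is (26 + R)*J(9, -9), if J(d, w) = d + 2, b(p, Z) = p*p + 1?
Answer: -1584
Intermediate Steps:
b(p, Z) = 1 + p**2 (b(p, Z) = p**2 + 1 = 1 + p**2)
J(d, w) = 2 + d
R = -170 (R = -70 - (1 + 3**2)**2 = -70 - (1 + 9)**2 = -70 - 1*10**2 = -70 - 1*100 = -70 - 100 = -170)
(26 + R)*J(9, -9) = (26 - 170)*(2 + 9) = -144*11 = -1584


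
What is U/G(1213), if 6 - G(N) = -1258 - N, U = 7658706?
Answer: 7658706/2477 ≈ 3091.9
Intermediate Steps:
G(N) = 1264 + N (G(N) = 6 - (-1258 - N) = 6 + (1258 + N) = 1264 + N)
U/G(1213) = 7658706/(1264 + 1213) = 7658706/2477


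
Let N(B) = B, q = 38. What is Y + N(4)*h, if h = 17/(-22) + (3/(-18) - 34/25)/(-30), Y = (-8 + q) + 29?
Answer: 694394/12375 ≈ 56.113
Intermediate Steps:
Y = 59 (Y = (-8 + 38) + 29 = 30 + 29 = 59)
h = -35731/49500 (h = 17*(-1/22) + (3*(-1/18) - 34*1/25)*(-1/30) = -17/22 + (-1/6 - 34/25)*(-1/30) = -17/22 - 229/150*(-1/30) = -17/22 + 229/4500 = -35731/49500 ≈ -0.72184)
Y + N(4)*h = 59 + 4*(-35731/49500) = 59 - 35731/12375 = 694394/12375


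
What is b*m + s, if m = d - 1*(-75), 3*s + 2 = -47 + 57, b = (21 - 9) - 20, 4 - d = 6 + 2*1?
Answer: -1696/3 ≈ -565.33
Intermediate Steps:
d = -4 (d = 4 - (6 + 2*1) = 4 - (6 + 2) = 4 - 1*8 = 4 - 8 = -4)
b = -8 (b = 12 - 20 = -8)
s = 8/3 (s = -2/3 + (-47 + 57)/3 = -2/3 + (1/3)*10 = -2/3 + 10/3 = 8/3 ≈ 2.6667)
m = 71 (m = -4 - 1*(-75) = -4 + 75 = 71)
b*m + s = -8*71 + 8/3 = -568 + 8/3 = -1696/3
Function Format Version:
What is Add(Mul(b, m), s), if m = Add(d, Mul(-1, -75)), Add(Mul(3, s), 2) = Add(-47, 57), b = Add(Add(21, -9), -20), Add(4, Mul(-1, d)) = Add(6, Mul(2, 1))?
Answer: Rational(-1696, 3) ≈ -565.33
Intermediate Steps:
d = -4 (d = Add(4, Mul(-1, Add(6, Mul(2, 1)))) = Add(4, Mul(-1, Add(6, 2))) = Add(4, Mul(-1, 8)) = Add(4, -8) = -4)
b = -8 (b = Add(12, -20) = -8)
s = Rational(8, 3) (s = Add(Rational(-2, 3), Mul(Rational(1, 3), Add(-47, 57))) = Add(Rational(-2, 3), Mul(Rational(1, 3), 10)) = Add(Rational(-2, 3), Rational(10, 3)) = Rational(8, 3) ≈ 2.6667)
m = 71 (m = Add(-4, Mul(-1, -75)) = Add(-4, 75) = 71)
Add(Mul(b, m), s) = Add(Mul(-8, 71), Rational(8, 3)) = Add(-568, Rational(8, 3)) = Rational(-1696, 3)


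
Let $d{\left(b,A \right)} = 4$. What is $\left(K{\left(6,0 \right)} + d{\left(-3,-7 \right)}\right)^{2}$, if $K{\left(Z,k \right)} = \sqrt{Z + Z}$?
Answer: $28 + 16 \sqrt{3} \approx 55.713$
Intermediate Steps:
$K{\left(Z,k \right)} = \sqrt{2} \sqrt{Z}$ ($K{\left(Z,k \right)} = \sqrt{2 Z} = \sqrt{2} \sqrt{Z}$)
$\left(K{\left(6,0 \right)} + d{\left(-3,-7 \right)}\right)^{2} = \left(\sqrt{2} \sqrt{6} + 4\right)^{2} = \left(2 \sqrt{3} + 4\right)^{2} = \left(4 + 2 \sqrt{3}\right)^{2}$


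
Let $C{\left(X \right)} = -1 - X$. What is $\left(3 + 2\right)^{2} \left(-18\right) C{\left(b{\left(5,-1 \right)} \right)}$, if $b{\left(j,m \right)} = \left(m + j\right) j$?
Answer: $9450$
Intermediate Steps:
$b{\left(j,m \right)} = j \left(j + m\right)$ ($b{\left(j,m \right)} = \left(j + m\right) j = j \left(j + m\right)$)
$\left(3 + 2\right)^{2} \left(-18\right) C{\left(b{\left(5,-1 \right)} \right)} = \left(3 + 2\right)^{2} \left(-18\right) \left(-1 - 5 \left(5 - 1\right)\right) = 5^{2} \left(-18\right) \left(-1 - 5 \cdot 4\right) = 25 \left(-18\right) \left(-1 - 20\right) = - 450 \left(-1 - 20\right) = \left(-450\right) \left(-21\right) = 9450$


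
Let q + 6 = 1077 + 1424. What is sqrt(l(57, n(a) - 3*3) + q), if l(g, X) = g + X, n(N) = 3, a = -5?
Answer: sqrt(2546) ≈ 50.458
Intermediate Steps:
l(g, X) = X + g
q = 2495 (q = -6 + (1077 + 1424) = -6 + 2501 = 2495)
sqrt(l(57, n(a) - 3*3) + q) = sqrt(((3 - 3*3) + 57) + 2495) = sqrt(((3 - 9) + 57) + 2495) = sqrt((-6 + 57) + 2495) = sqrt(51 + 2495) = sqrt(2546)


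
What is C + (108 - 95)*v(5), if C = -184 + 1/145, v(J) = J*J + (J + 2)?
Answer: 33641/145 ≈ 232.01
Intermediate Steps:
v(J) = 2 + J + J² (v(J) = J² + (2 + J) = 2 + J + J²)
C = -26679/145 (C = -184 + 1/145 = -26679/145 ≈ -183.99)
C + (108 - 95)*v(5) = -26679/145 + (108 - 95)*(2 + 5 + 5²) = -26679/145 + 13*(2 + 5 + 25) = -26679/145 + 13*32 = -26679/145 + 416 = 33641/145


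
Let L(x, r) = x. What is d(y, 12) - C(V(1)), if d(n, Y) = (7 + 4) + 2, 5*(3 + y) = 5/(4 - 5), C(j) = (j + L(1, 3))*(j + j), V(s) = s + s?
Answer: 1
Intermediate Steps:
V(s) = 2*s
C(j) = 2*j*(1 + j) (C(j) = (j + 1)*(j + j) = (1 + j)*(2*j) = 2*j*(1 + j))
y = -4 (y = -3 + (5/(4 - 5))/5 = -3 + (5/(-1))/5 = -3 + (5*(-1))/5 = -3 + (⅕)*(-5) = -3 - 1 = -4)
d(n, Y) = 13 (d(n, Y) = 11 + 2 = 13)
d(y, 12) - C(V(1)) = 13 - 2*2*1*(1 + 2*1) = 13 - 2*2*(1 + 2) = 13 - 2*2*3 = 13 - 1*12 = 13 - 12 = 1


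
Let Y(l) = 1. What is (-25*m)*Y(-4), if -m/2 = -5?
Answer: -250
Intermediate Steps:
m = 10 (m = -2*(-5) = 10)
(-25*m)*Y(-4) = -25*10*1 = -250*1 = -250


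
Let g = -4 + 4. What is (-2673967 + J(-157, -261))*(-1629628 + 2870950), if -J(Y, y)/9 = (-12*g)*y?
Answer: -3319254064374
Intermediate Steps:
g = 0
J(Y, y) = 0 (J(Y, y) = -9*(-12*0)*y = -0*y = -9*0 = 0)
(-2673967 + J(-157, -261))*(-1629628 + 2870950) = (-2673967 + 0)*(-1629628 + 2870950) = -2673967*1241322 = -3319254064374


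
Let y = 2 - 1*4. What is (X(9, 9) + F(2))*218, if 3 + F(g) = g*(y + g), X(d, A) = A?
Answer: 1308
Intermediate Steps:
y = -2 (y = 2 - 4 = -2)
F(g) = -3 + g*(-2 + g)
(X(9, 9) + F(2))*218 = (9 + (-3 + 2² - 2*2))*218 = (9 + (-3 + 4 - 4))*218 = (9 - 3)*218 = 6*218 = 1308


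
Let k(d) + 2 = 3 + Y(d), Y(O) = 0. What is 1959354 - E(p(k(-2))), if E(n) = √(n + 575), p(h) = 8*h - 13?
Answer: 1959354 - √570 ≈ 1.9593e+6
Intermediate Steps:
k(d) = 1 (k(d) = -2 + (3 + 0) = -2 + 3 = 1)
p(h) = -13 + 8*h
E(n) = √(575 + n)
1959354 - E(p(k(-2))) = 1959354 - √(575 + (-13 + 8*1)) = 1959354 - √(575 + (-13 + 8)) = 1959354 - √(575 - 5) = 1959354 - √570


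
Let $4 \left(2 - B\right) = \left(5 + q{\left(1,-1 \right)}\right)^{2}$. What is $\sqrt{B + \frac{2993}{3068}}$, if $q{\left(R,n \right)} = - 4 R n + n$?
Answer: $\frac{i \sqrt{30648553}}{1534} \approx 3.6089 i$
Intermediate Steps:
$q{\left(R,n \right)} = n - 4 R n$ ($q{\left(R,n \right)} = - 4 R n + n = n - 4 R n$)
$B = -14$ ($B = 2 - \frac{\left(5 - \left(1 - 4\right)\right)^{2}}{4} = 2 - \frac{\left(5 - -3\right)^{2}}{4} = 2 - \frac{\left(5 + 3\right)^{2}}{4} = 2 - \frac{8^{2}}{4} = 2 - 16 = -14$)
$\sqrt{B + \frac{2993}{3068}} = \sqrt{-14 + \frac{2993}{3068}} = \sqrt{- \frac{39959}{3068}} = \frac{i \sqrt{30648553}}{1534}$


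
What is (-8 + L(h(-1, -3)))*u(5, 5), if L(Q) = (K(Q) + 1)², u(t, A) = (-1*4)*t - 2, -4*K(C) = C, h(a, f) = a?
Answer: 1133/8 ≈ 141.63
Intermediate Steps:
K(C) = -C/4
u(t, A) = -2 - 4*t (u(t, A) = -4*t - 2 = -2 - 4*t)
L(Q) = (1 - Q/4)² (L(Q) = (-Q/4 + 1)² = (1 - Q/4)²)
(-8 + L(h(-1, -3)))*u(5, 5) = (-8 + (-4 - 1)²/16)*(-2 - 4*5) = (-8 + (1/16)*(-5)²)*(-2 - 20) = (-8 + (1/16)*25)*(-22) = (-8 + 25/16)*(-22) = -103/16*(-22) = 1133/8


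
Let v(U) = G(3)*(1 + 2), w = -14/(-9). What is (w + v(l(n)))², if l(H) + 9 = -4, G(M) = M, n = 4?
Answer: 9025/81 ≈ 111.42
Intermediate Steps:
l(H) = -13 (l(H) = -9 - 4 = -13)
w = 14/9 (w = -14*(-⅑) = 14/9 ≈ 1.5556)
v(U) = 9 (v(U) = 3*(1 + 2) = 3*3 = 9)
(w + v(l(n)))² = (14/9 + 9)² = (95/9)² = 9025/81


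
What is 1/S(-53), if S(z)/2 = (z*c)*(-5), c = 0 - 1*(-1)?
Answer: 1/530 ≈ 0.0018868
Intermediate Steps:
c = 1 (c = 0 + 1 = 1)
S(z) = -10*z (S(z) = 2*((z*1)*(-5)) = 2*(z*(-5)) = 2*(-5*z) = -10*z)
1/S(-53) = 1/(-10*(-53)) = 1/530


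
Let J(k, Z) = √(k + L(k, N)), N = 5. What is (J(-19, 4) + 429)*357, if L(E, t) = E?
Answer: 153153 + 357*I*√38 ≈ 1.5315e+5 + 2200.7*I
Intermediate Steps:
J(k, Z) = √2*√k (J(k, Z) = √(k + k) = √(2*k) = √2*√k)
(J(-19, 4) + 429)*357 = (√2*√(-19) + 429)*357 = (√2*(I*√19) + 429)*357 = (I*√38 + 429)*357 = (429 + I*√38)*357 = 153153 + 357*I*√38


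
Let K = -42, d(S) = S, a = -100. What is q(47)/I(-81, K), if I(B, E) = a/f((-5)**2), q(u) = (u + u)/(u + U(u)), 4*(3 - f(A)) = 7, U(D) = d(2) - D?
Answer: -47/80 ≈ -0.58750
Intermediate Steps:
U(D) = 2 - D
f(A) = 5/4 (f(A) = 3 - 1/4*7 = 3 - 7/4 = 5/4)
q(u) = u (q(u) = (u + u)/(u + (2 - u)) = (2*u)/2 = (2*u)*(1/2) = u)
I(B, E) = -80 (I(B, E) = -100/5/4 = -100*4/5 = -80)
q(47)/I(-81, K) = 47/(-80) = 47*(-1/80) = -47/80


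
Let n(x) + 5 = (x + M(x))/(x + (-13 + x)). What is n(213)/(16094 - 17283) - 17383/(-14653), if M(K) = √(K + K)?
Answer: 8563181187/7195458221 - √426/491057 ≈ 1.1900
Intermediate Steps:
M(K) = √2*√K (M(K) = √(2*K) = √2*√K)
n(x) = -5 + (x + √2*√x)/(-13 + 2*x) (n(x) = -5 + (x + √2*√x)/(x + (-13 + x)) = -5 + (x + √2*√x)/(-13 + 2*x))
n(213)/(16094 - 17283) - 17383/(-14653) = ((65 - 9*213 + √2*√213)/(-13 + 2*213))/(16094 - 17283) - 17383/(-14653) = ((65 - 1917 + √426)/(-13 + 426))/(-1189) - 17383*(-1/14653) = ((-1852 + √426)/413)*(-1/1189) + 17383/14653 = (-1852/413 + √426/413)*(-1/1189) + 17383/14653 = (1852/491057 - √426/491057) + 17383/14653 = 8563181187/7195458221 - √426/491057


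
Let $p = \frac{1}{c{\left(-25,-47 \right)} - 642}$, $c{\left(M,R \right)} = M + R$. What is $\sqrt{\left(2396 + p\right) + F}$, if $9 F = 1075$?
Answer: $\frac{\sqrt{1282362802}}{714} \approx 50.154$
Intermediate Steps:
$F = \frac{1075}{9}$ ($F = \frac{1}{9} \cdot 1075 = \frac{1075}{9} \approx 119.44$)
$p = - \frac{1}{714}$ ($p = \frac{1}{\left(-25 - 47\right) - 642} = \frac{1}{-72 - 642} = \frac{1}{-714} = - \frac{1}{714} \approx -0.0014006$)
$\sqrt{\left(2396 + p\right) + F} = \sqrt{\left(2396 - \frac{1}{714}\right) + \frac{1075}{9}} = \sqrt{\frac{1710743}{714} + \frac{1075}{9}} = \sqrt{\frac{5388079}{2142}} = \frac{\sqrt{1282362802}}{714}$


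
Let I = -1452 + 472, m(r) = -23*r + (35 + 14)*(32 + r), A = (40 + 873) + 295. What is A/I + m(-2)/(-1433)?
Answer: -804186/351085 ≈ -2.2906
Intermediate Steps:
A = 1208 (A = 913 + 295 = 1208)
m(r) = 1568 + 26*r (m(r) = -23*r + 49*(32 + r) = -23*r + (1568 + 49*r) = 1568 + 26*r)
I = -980
A/I + m(-2)/(-1433) = 1208/(-980) + (1568 + 26*(-2))/(-1433) = 1208*(-1/980) + (1568 - 52)*(-1/1433) = -302/245 + 1516*(-1/1433) = -302/245 - 1516/1433 = -804186/351085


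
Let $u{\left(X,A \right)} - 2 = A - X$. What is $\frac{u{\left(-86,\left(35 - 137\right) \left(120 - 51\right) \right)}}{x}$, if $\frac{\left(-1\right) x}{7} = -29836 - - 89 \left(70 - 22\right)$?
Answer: $- \frac{3475}{89474} \approx -0.038838$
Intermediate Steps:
$u{\left(X,A \right)} = 2 + A - X$ ($u{\left(X,A \right)} = 2 + \left(A - X\right) = 2 + A - X$)
$x = 178948$ ($x = - 7 \left(-29836 - - 89 \left(70 - 22\right)\right) = - 7 \left(-29836 - \left(-89\right) 48\right) = - 7 \left(-29836 - -4272\right) = - 7 \left(-29836 + 4272\right) = \left(-7\right) \left(-25564\right) = 178948$)
$\frac{u{\left(-86,\left(35 - 137\right) \left(120 - 51\right) \right)}}{x} = \frac{2 + \left(35 - 137\right) \left(120 - 51\right) - -86}{178948} = \left(2 - 7038 + 86\right) \frac{1}{178948} = \left(-6950\right) \frac{1}{178948} = - \frac{3475}{89474}$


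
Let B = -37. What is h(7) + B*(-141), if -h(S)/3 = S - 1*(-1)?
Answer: 5193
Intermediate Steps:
h(S) = -3 - 3*S (h(S) = -3*(S - 1*(-1)) = -3*(S + 1) = -3*(1 + S) = -3 - 3*S)
h(7) + B*(-141) = (-3 - 3*7) - 37*(-141) = (-3 - 21) + 5217 = -24 + 5217 = 5193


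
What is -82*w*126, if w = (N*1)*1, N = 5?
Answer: -51660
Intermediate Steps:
w = 5 (w = (5*1)*1 = 5*1 = 5)
-82*w*126 = -82*5*126 = -410*126 = -51660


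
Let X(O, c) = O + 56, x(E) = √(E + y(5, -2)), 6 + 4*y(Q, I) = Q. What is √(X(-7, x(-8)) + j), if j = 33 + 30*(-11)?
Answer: 2*I*√62 ≈ 15.748*I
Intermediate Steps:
y(Q, I) = -3/2 + Q/4
x(E) = √(-¼ + E) (x(E) = √(E + (-3/2 + (¼)*5)) = √(E + (-3/2 + 5/4)) = √(E - ¼) = √(-¼ + E))
X(O, c) = 56 + O
j = -297 (j = 33 - 330 = -297)
√(X(-7, x(-8)) + j) = √((56 - 7) - 297) = √(49 - 297) = √(-248) = 2*I*√62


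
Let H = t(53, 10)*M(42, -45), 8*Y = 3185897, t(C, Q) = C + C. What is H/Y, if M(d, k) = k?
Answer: -38160/3185897 ≈ -0.011978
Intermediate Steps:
t(C, Q) = 2*C
Y = 3185897/8 (Y = (1/8)*3185897 = 3185897/8 ≈ 3.9824e+5)
H = -4770 (H = (2*53)*(-45) = 106*(-45) = -4770)
H/Y = -4770/3185897/8 = -4770*8/3185897 = -38160/3185897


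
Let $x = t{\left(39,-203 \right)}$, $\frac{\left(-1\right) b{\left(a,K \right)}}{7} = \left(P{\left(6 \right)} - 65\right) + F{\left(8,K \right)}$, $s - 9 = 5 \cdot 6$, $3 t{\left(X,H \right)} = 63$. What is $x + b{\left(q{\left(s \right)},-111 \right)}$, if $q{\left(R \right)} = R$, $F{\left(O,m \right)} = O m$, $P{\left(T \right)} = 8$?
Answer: $6636$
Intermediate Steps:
$t{\left(X,H \right)} = 21$ ($t{\left(X,H \right)} = \frac{1}{3} \cdot 63 = 21$)
$s = 39$ ($s = 9 + 5 \cdot 6 = 9 + 30 = 39$)
$b{\left(a,K \right)} = 399 - 56 K$ ($b{\left(a,K \right)} = - 7 \left(\left(8 - 65\right) + 8 K\right) = - 7 \left(-57 + 8 K\right) = 399 - 56 K$)
$x = 21$
$x + b{\left(q{\left(s \right)},-111 \right)} = 21 + \left(399 - -6216\right) = 21 + \left(399 + 6216\right) = 21 + 6615 = 6636$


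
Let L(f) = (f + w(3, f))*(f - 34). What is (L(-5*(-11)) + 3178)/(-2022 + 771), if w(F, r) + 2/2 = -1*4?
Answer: -4228/1251 ≈ -3.3797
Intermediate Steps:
w(F, r) = -5 (w(F, r) = -1 - 1*4 = -1 - 4 = -5)
L(f) = (-34 + f)*(-5 + f) (L(f) = (f - 5)*(f - 34) = (-5 + f)*(-34 + f) = (-34 + f)*(-5 + f))
(L(-5*(-11)) + 3178)/(-2022 + 771) = ((170 + (-5*(-11))² - (-195)*(-11)) + 3178)/(-2022 + 771) = ((170 + 55² - 39*55) + 3178)/(-1251) = ((170 + 3025 - 2145) + 3178)*(-1/1251) = (1050 + 3178)*(-1/1251) = 4228*(-1/1251) = -4228/1251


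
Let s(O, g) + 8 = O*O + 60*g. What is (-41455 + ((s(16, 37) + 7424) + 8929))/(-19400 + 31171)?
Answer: -22634/11771 ≈ -1.9229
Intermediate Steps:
s(O, g) = -8 + O² + 60*g (s(O, g) = -8 + (O*O + 60*g) = -8 + (O² + 60*g) = -8 + O² + 60*g)
(-41455 + ((s(16, 37) + 7424) + 8929))/(-19400 + 31171) = (-41455 + (((-8 + 16² + 60*37) + 7424) + 8929))/(-19400 + 31171) = (-41455 + (((-8 + 256 + 2220) + 7424) + 8929))/11771 = (-41455 + ((2468 + 7424) + 8929))*(1/11771) = (-41455 + (9892 + 8929))*(1/11771) = (-41455 + 18821)*(1/11771) = -22634*1/11771 = -22634/11771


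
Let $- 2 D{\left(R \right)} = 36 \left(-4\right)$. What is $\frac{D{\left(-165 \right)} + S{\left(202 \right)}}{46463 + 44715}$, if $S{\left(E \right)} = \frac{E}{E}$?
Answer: $\frac{73}{91178} \approx 0.00080063$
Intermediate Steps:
$S{\left(E \right)} = 1$
$D{\left(R \right)} = 72$ ($D{\left(R \right)} = - \frac{36 \left(-4\right)}{2} = \left(- \frac{1}{2}\right) \left(-144\right) = 72$)
$\frac{D{\left(-165 \right)} + S{\left(202 \right)}}{46463 + 44715} = \frac{72 + 1}{46463 + 44715} = \frac{73}{91178}$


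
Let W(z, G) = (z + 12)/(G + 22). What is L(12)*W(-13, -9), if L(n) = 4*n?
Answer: -48/13 ≈ -3.6923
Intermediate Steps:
W(z, G) = (12 + z)/(22 + G)
L(12)*W(-13, -9) = (4*12)*((12 - 13)/(22 - 9)) = 48*(-1/13) = -48/13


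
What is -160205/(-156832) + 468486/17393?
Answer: 76260041917/2727778976 ≈ 27.957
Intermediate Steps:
-160205/(-156832) + 468486/17393 = -160205*(-1/156832) + 468486*(1/17393) = 160205/156832 + 468486/17393 = 76260041917/2727778976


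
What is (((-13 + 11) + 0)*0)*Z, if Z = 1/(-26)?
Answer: 0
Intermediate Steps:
Z = -1/26 ≈ -0.038462
(((-13 + 11) + 0)*0)*Z = (((-13 + 11) + 0)*0)*(-1/26) = ((-2 + 0)*0)*(-1/26) = -2*0*(-1/26) = 0*(-1/26) = 0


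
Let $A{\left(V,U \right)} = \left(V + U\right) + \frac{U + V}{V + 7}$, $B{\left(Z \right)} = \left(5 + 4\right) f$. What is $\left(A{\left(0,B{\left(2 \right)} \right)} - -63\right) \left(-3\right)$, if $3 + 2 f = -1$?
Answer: $- \frac{891}{7} \approx -127.29$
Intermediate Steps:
$f = -2$ ($f = - \frac{3}{2} + \frac{1}{2} \left(-1\right) = - \frac{3}{2} - \frac{1}{2} = -2$)
$B{\left(Z \right)} = -18$ ($B{\left(Z \right)} = \left(5 + 4\right) \left(-2\right) = 9 \left(-2\right) = -18$)
$A{\left(V,U \right)} = U + V + \frac{U + V}{7 + V}$ ($A{\left(V,U \right)} = \left(U + V\right) + \frac{U + V}{7 + V} = U + V + \frac{U + V}{7 + V}$)
$\left(A{\left(0,B{\left(2 \right)} \right)} - -63\right) \left(-3\right) = \left(\frac{0^{2} + 8 \left(-18\right) + 8 \cdot 0 - 0}{7 + 0} - -63\right) \left(-3\right) = \left(\frac{0 - 144 + 0 + 0}{7} + 63\right) \left(-3\right) = \left(\frac{1}{7} \left(-144\right) + 63\right) \left(-3\right) = \left(- \frac{144}{7} + 63\right) \left(-3\right) = \frac{297}{7} \left(-3\right) = - \frac{891}{7}$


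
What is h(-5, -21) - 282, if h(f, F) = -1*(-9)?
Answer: -273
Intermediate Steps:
h(f, F) = 9
h(-5, -21) - 282 = 9 - 282 = -273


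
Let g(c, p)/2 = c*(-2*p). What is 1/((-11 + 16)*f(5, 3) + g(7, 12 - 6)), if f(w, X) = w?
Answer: -1/143 ≈ -0.0069930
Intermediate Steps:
g(c, p) = -4*c*p (g(c, p) = 2*(c*(-2*p)) = 2*(-2*c*p) = -4*c*p)
1/((-11 + 16)*f(5, 3) + g(7, 12 - 6)) = 1/((-11 + 16)*5 - 4*7*(12 - 6)) = 1/(5*5 - 4*7*6) = 1/(25 - 168) = 1/(-143) = -1/143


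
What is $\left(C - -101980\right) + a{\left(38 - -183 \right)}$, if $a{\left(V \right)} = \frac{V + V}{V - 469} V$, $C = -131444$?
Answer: $- \frac{3702377}{124} \approx -29858.0$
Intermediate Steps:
$a{\left(V \right)} = \frac{2 V^{2}}{-469 + V}$ ($a{\left(V \right)} = \frac{2 V}{-469 + V} V = \frac{2 V^{2}}{-469 + V}$)
$\left(C - -101980\right) + a{\left(38 - -183 \right)} = \left(-131444 - -101980\right) + \frac{2 \left(38 - -183\right)^{2}}{-469 + \left(38 - -183\right)} = \left(-131444 + 101980\right) + \frac{2 \left(38 + 183\right)^{2}}{-469 + \left(38 + 183\right)} = -29464 + \frac{2 \cdot 221^{2}}{-469 + 221} = -29464 + 2 \cdot 48841 \frac{1}{-248} = -29464 + 2 \cdot 48841 \left(- \frac{1}{248}\right) = -29464 - \frac{48841}{124} = - \frac{3702377}{124}$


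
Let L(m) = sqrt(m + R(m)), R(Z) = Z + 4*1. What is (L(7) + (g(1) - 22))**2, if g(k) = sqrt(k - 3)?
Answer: (-22 + 3*sqrt(2) + I*sqrt(2))**2 ≈ 313.32 - 50.225*I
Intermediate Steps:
R(Z) = 4 + Z (R(Z) = Z + 4 = 4 + Z)
g(k) = sqrt(-3 + k)
L(m) = sqrt(4 + 2*m) (L(m) = sqrt(m + (4 + m)) = sqrt(4 + 2*m))
(L(7) + (g(1) - 22))**2 = (sqrt(4 + 2*7) + (sqrt(-3 + 1) - 22))**2 = (sqrt(4 + 14) + (sqrt(-2) - 22))**2 = (sqrt(18) + (I*sqrt(2) - 22))**2 = (3*sqrt(2) + (-22 + I*sqrt(2)))**2 = (-22 + 3*sqrt(2) + I*sqrt(2))**2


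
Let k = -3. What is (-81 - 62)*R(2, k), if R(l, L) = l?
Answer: -286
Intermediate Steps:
(-81 - 62)*R(2, k) = (-81 - 62)*2 = -143*2 = -286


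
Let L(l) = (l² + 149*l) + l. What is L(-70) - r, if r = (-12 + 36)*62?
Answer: -7088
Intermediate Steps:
r = 1488 (r = 24*62 = 1488)
L(l) = l² + 150*l
L(-70) - r = -70*(150 - 70) - 1*1488 = -70*80 - 1488 = -5600 - 1488 = -7088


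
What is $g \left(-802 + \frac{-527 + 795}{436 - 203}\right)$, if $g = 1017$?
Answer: $- \frac{189770166}{233} \approx -8.1446 \cdot 10^{5}$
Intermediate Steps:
$g \left(-802 + \frac{-527 + 795}{436 - 203}\right) = 1017 \left(-802 + \frac{-527 + 795}{436 - 203}\right) = 1017 \left(-802 + \frac{268}{233}\right) = 1017 \left(- \frac{186598}{233}\right) = - \frac{189770166}{233}$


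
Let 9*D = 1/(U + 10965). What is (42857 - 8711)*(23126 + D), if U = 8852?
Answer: 2235528581618/2831 ≈ 7.8966e+8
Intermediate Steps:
D = 1/178353 (D = 1/(9*(8852 + 10965)) = (⅑)/19817 = (⅑)*(1/19817) = 1/178353 ≈ 5.6069e-6)
(42857 - 8711)*(23126 + D) = (42857 - 8711)*(23126 + 1/178353) = 34146*(4124591479/178353) = 2235528581618/2831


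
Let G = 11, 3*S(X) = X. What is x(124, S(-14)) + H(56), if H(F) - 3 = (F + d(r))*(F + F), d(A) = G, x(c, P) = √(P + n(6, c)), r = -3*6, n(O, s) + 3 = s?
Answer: 7507 + √1047/3 ≈ 7517.8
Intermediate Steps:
n(O, s) = -3 + s
S(X) = X/3
r = -18
x(c, P) = √(-3 + P + c) (x(c, P) = √(P + (-3 + c)) = √(-3 + P + c))
d(A) = 11
H(F) = 3 + 2*F*(11 + F) (H(F) = 3 + (F + 11)*(F + F) = 3 + (11 + F)*(2*F) = 3 + 2*F*(11 + F))
x(124, S(-14)) + H(56) = √(-3 + (⅓)*(-14) + 124) + (3 + 2*56² + 22*56) = √(-3 - 14/3 + 124) + (3 + 2*3136 + 1232) = √(349/3) + (3 + 6272 + 1232) = √1047/3 + 7507 = 7507 + √1047/3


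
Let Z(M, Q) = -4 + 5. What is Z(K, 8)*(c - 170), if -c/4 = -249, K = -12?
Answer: 826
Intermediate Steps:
c = 996 (c = -4*(-249) = 996)
Z(M, Q) = 1
Z(K, 8)*(c - 170) = 1*(996 - 170) = 1*826 = 826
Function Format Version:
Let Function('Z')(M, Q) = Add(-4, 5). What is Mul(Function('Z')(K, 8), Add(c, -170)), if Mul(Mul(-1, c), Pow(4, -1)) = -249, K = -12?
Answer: 826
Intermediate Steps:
c = 996 (c = Mul(-4, -249) = 996)
Function('Z')(M, Q) = 1
Mul(Function('Z')(K, 8), Add(c, -170)) = Mul(1, Add(996, -170)) = Mul(1, 826) = 826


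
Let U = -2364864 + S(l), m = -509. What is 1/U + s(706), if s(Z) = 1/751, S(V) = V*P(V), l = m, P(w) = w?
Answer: 2105032/1581443033 ≈ 0.0013311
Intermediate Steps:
l = -509
S(V) = V² (S(V) = V*V = V²)
s(Z) = 1/751
U = -2105783 (U = -2364864 + (-509)² = -2364864 + 259081 = -2105783)
1/U + s(706) = 1/(-2105783) + 1/751 = -1/2105783 + 1/751 = 2105032/1581443033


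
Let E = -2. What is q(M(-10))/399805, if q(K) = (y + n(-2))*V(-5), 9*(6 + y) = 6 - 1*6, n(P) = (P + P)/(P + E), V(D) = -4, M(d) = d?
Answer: 4/79961 ≈ 5.0024e-5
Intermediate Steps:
n(P) = 2*P/(-2 + P) (n(P) = (P + P)/(P - 2) = (2*P)/(-2 + P) = 2*P/(-2 + P))
y = -6 (y = -6 + (6 - 1*6)/9 = -6 + (6 - 6)/9 = -6 + (1/9)*0 = -6 + 0 = -6)
q(K) = 20 (q(K) = (-6 + 2*(-2)/(-2 - 2))*(-4) = (-6 + 2*(-2)/(-4))*(-4) = (-6 + 2*(-2)*(-1/4))*(-4) = (-6 + 1)*(-4) = -5*(-4) = 20)
q(M(-10))/399805 = 20/399805 = 20*(1/399805) = 4/79961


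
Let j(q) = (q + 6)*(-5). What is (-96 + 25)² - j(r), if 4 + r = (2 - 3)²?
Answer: 5056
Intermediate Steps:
r = -3 (r = -4 + (2 - 3)² = -4 + (-1)² = -4 + 1 = -3)
j(q) = -30 - 5*q (j(q) = (6 + q)*(-5) = -30 - 5*q)
(-96 + 25)² - j(r) = (-96 + 25)² - (-30 - 5*(-3)) = (-71)² - (-30 + 15) = 5041 - 1*(-15) = 5041 + 15 = 5056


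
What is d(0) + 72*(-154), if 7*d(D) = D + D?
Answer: -11088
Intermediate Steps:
d(D) = 2*D/7 (d(D) = (D + D)/7 = (2*D)/7 = 2*D/7)
d(0) + 72*(-154) = (2/7)*0 + 72*(-154) = 0 - 11088 = -11088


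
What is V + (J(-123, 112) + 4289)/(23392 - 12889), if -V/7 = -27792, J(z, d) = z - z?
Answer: 2043299921/10503 ≈ 1.9454e+5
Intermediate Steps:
J(z, d) = 0
V = 194544 (V = -7*(-27792) = 194544)
V + (J(-123, 112) + 4289)/(23392 - 12889) = 194544 + (0 + 4289)/(23392 - 12889) = 194544 + 4289/10503 = 2043299921/10503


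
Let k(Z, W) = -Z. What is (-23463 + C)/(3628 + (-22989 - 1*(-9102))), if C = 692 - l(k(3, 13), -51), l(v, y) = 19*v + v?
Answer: 22711/10259 ≈ 2.2138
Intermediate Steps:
l(v, y) = 20*v
C = 752 (C = 692 - 20*(-1*3) = 692 - 20*(-3) = 692 - 1*(-60) = 692 + 60 = 752)
(-23463 + C)/(3628 + (-22989 - 1*(-9102))) = (-23463 + 752)/(3628 + (-22989 - 1*(-9102))) = -22711/(3628 + (-22989 + 9102)) = -22711/(3628 - 13887) = -22711/(-10259) = -22711*(-1/10259) = 22711/10259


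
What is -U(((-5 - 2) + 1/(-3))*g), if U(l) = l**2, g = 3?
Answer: -484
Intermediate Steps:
-U(((-5 - 2) + 1/(-3))*g) = -(((-5 - 2) + 1/(-3))*3)**2 = -((-7 - 1/3)*3)**2 = -(-22/3*3)**2 = -1*(-22)**2 = -1*484 = -484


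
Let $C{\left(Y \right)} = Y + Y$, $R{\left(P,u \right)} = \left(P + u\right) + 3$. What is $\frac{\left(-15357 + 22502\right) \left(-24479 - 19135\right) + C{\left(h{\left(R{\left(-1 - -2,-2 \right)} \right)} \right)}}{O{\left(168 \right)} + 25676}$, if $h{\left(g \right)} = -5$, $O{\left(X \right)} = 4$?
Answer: $- \frac{7790551}{642} \approx -12135.0$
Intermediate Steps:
$R{\left(P,u \right)} = 3 + P + u$
$C{\left(Y \right)} = 2 Y$
$\frac{\left(-15357 + 22502\right) \left(-24479 - 19135\right) + C{\left(h{\left(R{\left(-1 - -2,-2 \right)} \right)} \right)}}{O{\left(168 \right)} + 25676} = \frac{\left(-15357 + 22502\right) \left(-24479 - 19135\right) + 2 \left(-5\right)}{4 + 25676} = \frac{7145 \left(-43614\right) - 10}{25680} = \left(-311622030 - 10\right) \frac{1}{25680} = \left(-311622040\right) \frac{1}{25680} = - \frac{7790551}{642}$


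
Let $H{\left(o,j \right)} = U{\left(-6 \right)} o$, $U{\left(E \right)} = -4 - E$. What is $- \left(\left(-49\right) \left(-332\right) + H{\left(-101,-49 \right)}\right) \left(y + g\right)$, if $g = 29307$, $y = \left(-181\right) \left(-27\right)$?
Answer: $-549360804$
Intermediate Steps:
$y = 4887$
$H{\left(o,j \right)} = 2 o$ ($H{\left(o,j \right)} = \left(-4 - -6\right) o = \left(-4 + 6\right) o = 2 o$)
$- \left(\left(-49\right) \left(-332\right) + H{\left(-101,-49 \right)}\right) \left(y + g\right) = - \left(\left(-49\right) \left(-332\right) + 2 \left(-101\right)\right) \left(4887 + 29307\right) = - \left(16268 - 202\right) 34194 = - 16066 \cdot 34194 = \left(-1\right) 549360804 = -549360804$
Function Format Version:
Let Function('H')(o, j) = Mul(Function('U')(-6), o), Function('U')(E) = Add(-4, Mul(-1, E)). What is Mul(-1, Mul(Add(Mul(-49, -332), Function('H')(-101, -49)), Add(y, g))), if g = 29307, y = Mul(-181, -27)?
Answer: -549360804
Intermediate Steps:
y = 4887
Function('H')(o, j) = Mul(2, o) (Function('H')(o, j) = Mul(Add(-4, Mul(-1, -6)), o) = Mul(Add(-4, 6), o) = Mul(2, o))
Mul(-1, Mul(Add(Mul(-49, -332), Function('H')(-101, -49)), Add(y, g))) = Mul(-1, Mul(Add(Mul(-49, -332), Mul(2, -101)), Add(4887, 29307))) = Mul(-1, Mul(Add(16268, -202), 34194)) = Mul(-1, Mul(16066, 34194)) = Mul(-1, 549360804) = -549360804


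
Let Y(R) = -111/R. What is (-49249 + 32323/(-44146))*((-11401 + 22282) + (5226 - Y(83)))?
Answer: -1453429748859792/1832059 ≈ -7.9333e+8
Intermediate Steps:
(-49249 + 32323/(-44146))*((-11401 + 22282) + (5226 - Y(83))) = (-49249 + 32323/(-44146))*((-11401 + 22282) + (5226 - (-111)/83)) = (-49249 + 32323*(-1/44146))*(10881 + (5226 - (-111)/83)) = (-49249 - 32323/44146)*(10881 + (5226 - 1*(-111/83))) = -2174178677*(10881 + (5226 + 111/83))/44146 = -2174178677*(10881 + 433869/83)/44146 = -2174178677/44146*1336992/83 = -1453429748859792/1832059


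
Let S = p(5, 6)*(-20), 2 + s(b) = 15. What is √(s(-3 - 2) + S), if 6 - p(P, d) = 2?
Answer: I*√67 ≈ 8.1853*I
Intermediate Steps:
s(b) = 13 (s(b) = -2 + 15 = 13)
p(P, d) = 4 (p(P, d) = 6 - 1*2 = 6 - 2 = 4)
S = -80 (S = 4*(-20) = -80)
√(s(-3 - 2) + S) = √(13 - 80) = √(-67) = I*√67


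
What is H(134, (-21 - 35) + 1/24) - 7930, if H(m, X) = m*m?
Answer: 10026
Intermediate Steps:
H(m, X) = m²
H(134, (-21 - 35) + 1/24) - 7930 = 134² - 7930 = 17956 - 7930 = 10026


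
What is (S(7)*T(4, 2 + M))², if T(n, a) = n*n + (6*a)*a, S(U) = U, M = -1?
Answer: 23716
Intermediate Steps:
T(n, a) = n² + 6*a²
(S(7)*T(4, 2 + M))² = (7*(4² + 6*(2 - 1)²))² = (7*(16 + 6*1²))² = (7*(16 + 6*1))² = (7*(16 + 6))² = (7*22)² = 154² = 23716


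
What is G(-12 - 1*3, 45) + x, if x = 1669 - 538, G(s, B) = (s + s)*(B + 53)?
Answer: -1809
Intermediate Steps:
G(s, B) = 2*s*(53 + B) (G(s, B) = (2*s)*(53 + B) = 2*s*(53 + B))
x = 1131
G(-12 - 1*3, 45) + x = 2*(-12 - 1*3)*(53 + 45) + 1131 = 2*(-12 - 3)*98 + 1131 = 2*(-15)*98 + 1131 = -2940 + 1131 = -1809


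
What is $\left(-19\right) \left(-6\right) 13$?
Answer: $1482$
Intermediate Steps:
$\left(-19\right) \left(-6\right) 13 = 114 \cdot 13 = 1482$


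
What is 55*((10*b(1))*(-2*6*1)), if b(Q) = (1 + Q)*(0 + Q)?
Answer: -13200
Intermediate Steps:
b(Q) = Q*(1 + Q) (b(Q) = (1 + Q)*Q = Q*(1 + Q))
55*((10*b(1))*(-2*6*1)) = 55*((10*(1*(1 + 1)))*(-2*6*1)) = 55*((10*(1*2))*(-12*1)) = 55*((10*2)*(-12)) = 55*(20*(-12)) = 55*(-240) = -13200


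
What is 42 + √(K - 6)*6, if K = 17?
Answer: 42 + 6*√11 ≈ 61.900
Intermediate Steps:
42 + √(K - 6)*6 = 42 + √(17 - 6)*6 = 42 + √11*6 = 42 + 6*√11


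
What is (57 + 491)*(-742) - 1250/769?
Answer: -312688954/769 ≈ -4.0662e+5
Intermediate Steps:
(57 + 491)*(-742) - 1250/769 = 548*(-742) - 1250*1/769 = -406616 - 1250/769 = -312688954/769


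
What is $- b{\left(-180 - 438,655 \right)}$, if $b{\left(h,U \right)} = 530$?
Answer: $-530$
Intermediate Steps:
$- b{\left(-180 - 438,655 \right)} = \left(-1\right) 530 = -530$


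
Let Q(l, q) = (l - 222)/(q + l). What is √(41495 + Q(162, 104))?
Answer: √734001065/133 ≈ 203.70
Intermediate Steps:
Q(l, q) = (-222 + l)/(l + q)
√(41495 + Q(162, 104)) = √(41495 + (-222 + 162)/(162 + 104)) = √(41495 - 60/266) = √(41495 + (1/266)*(-60)) = √(41495 - 30/133) = √(5518805/133) = √734001065/133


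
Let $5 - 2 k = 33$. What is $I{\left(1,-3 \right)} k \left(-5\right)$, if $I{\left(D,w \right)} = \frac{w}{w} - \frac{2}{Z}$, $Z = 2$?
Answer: $0$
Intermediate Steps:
$I{\left(D,w \right)} = 0$ ($I{\left(D,w \right)} = \frac{w}{w} - \frac{2}{2} = 1 - 1 = 0$)
$k = -14$ ($k = \frac{5}{2} - \frac{33}{2} = -14$)
$I{\left(1,-3 \right)} k \left(-5\right) = 0 \left(-14\right) \left(-5\right) = 0 \left(-5\right) = 0$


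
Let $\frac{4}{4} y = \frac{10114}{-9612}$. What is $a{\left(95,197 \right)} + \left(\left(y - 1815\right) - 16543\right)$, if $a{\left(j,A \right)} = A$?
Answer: $- \frac{87286823}{4806} \approx -18162.0$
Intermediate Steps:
$y = - \frac{5057}{4806}$ ($y = \frac{10114}{-9612} = 10114 \left(- \frac{1}{9612}\right) = - \frac{5057}{4806} \approx -1.0522$)
$a{\left(95,197 \right)} + \left(\left(y - 1815\right) - 16543\right) = 197 - \frac{88233605}{4806} = - \frac{87286823}{4806}$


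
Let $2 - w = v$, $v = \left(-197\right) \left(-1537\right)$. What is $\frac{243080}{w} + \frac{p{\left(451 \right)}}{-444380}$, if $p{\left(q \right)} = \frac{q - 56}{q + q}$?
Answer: $- \frac{1146283067549}{1427839333272} \approx -0.80281$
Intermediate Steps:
$v = 302789$
$w = -302787$ ($w = 2 - 302789 = -302787$)
$p{\left(q \right)} = \frac{-56 + q}{2 q}$
$\frac{243080}{w} + \frac{p{\left(451 \right)}}{-444380} = \frac{243080}{-302787} + \frac{\frac{1}{2} \cdot \frac{1}{451} \left(-56 + 451\right)}{-444380} = 243080 \left(- \frac{1}{302787}\right) + \frac{1}{2} \cdot \frac{1}{451} \cdot 395 \left(- \frac{1}{444380}\right) = - \frac{243080}{302787} + \frac{395}{902} \left(- \frac{1}{444380}\right) = - \frac{243080}{302787} - \frac{79}{80166152} = - \frac{1146283067549}{1427839333272}$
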